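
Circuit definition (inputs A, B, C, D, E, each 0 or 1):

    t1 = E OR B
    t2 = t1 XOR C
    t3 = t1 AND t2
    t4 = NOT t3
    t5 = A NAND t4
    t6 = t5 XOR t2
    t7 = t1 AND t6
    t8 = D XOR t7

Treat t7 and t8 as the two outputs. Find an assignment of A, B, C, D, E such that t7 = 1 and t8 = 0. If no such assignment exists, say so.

Check with A=0, B=1, C=1, D=1, E=1:
t1 = E OR B = 1 OR 1 = 1
t2 = t1 XOR C = 1 XOR 1 = 0
t3 = t1 AND t2 = 1 AND 0 = 0
t4 = NOT t3 = NOT 0 = 1
t5 = A NAND t4 = 0 NAND 1 = 1
t6 = t5 XOR t2 = 1 XOR 0 = 1
t7 = t1 AND t6 = 1 AND 1 = 1
t8 = D XOR t7 = 1 XOR 1 = 0
So t7 = 1 and t8 = 0.

A=0, B=1, C=1, D=1, E=1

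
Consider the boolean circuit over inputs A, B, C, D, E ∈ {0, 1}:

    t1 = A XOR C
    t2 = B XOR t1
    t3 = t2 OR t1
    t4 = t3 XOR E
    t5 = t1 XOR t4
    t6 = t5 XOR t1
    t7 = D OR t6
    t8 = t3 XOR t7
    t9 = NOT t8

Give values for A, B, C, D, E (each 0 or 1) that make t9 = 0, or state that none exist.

A=0, B=0, C=0, D=1, E=1

t9 = NOT t8 must be 0, so t8 = 1.
Check with A=0, B=0, C=0, D=1, E=1:
t1 = A XOR C = 0 XOR 0 = 0
t2 = B XOR t1 = 0 XOR 0 = 0
t3 = t2 OR t1 = 0 OR 0 = 0
t4 = t3 XOR E = 0 XOR 1 = 1
t5 = t1 XOR t4 = 0 XOR 1 = 1
t6 = t5 XOR t1 = 1 XOR 0 = 1
t7 = D OR t6 = 1 OR 1 = 1
t8 = t3 XOR t7 = 0 XOR 1 = 1
t9 = NOT t8 = NOT 1 = 0
So t9 = 0 as required.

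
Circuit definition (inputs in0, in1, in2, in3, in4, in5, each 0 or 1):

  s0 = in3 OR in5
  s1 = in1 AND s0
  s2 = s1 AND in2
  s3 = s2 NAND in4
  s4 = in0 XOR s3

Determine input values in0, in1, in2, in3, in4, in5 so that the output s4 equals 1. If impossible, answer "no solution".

in0=0, in1=1, in2=0, in3=1, in4=0, in5=0

s4 = in0 XOR s3 must be 1, so in0 and s3 differ.
Check with in0=0, in1=1, in2=0, in3=1, in4=0, in5=0:
s0 = in3 OR in5 = 1 OR 0 = 1
s1 = in1 AND s0 = 1 AND 1 = 1
s2 = s1 AND in2 = 1 AND 0 = 0
s3 = s2 NAND in4 = 0 NAND 0 = 1
s4 = in0 XOR s3 = 0 XOR 1 = 1
So s4 = 1 as required.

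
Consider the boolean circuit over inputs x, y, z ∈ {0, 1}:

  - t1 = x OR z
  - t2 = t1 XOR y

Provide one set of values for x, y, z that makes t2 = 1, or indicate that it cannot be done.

x=0, y=1, z=0

Check with x=0, y=1, z=0:
t1 = x OR z = 0 OR 0 = 0
t2 = t1 XOR y = 0 XOR 1 = 1
So t2 = 1 as required.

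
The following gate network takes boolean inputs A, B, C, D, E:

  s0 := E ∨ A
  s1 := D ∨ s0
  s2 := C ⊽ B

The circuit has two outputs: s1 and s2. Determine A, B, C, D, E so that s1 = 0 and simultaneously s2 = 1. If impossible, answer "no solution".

Check with A=0 B=0 C=0 D=0 E=0:
s0 = E ∨ A = 0 ∨ 0 = 0
s1 = D ∨ s0 = 0 ∨ 0 = 0
s2 = C ⊽ B = 0 ⊽ 0 = 1
So s1 = 0 and s2 = 1.

A=0 B=0 C=0 D=0 E=0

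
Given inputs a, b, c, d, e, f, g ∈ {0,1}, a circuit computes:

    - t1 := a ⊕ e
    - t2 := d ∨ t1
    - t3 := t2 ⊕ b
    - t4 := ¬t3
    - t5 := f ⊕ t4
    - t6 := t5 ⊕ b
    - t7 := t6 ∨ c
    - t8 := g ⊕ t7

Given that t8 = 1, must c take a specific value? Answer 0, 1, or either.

either

Both values of c occur among assignments with t8 = 1:
  c=0: a=0, b=0, c=0, d=0, e=0, f=0, g=0
  c=1: a=0, b=0, c=1, d=0, e=0, f=0, g=0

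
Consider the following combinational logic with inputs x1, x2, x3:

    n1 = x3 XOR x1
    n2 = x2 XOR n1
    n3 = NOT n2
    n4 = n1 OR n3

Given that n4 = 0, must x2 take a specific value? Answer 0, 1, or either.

1

n4 = n1 OR n3 must be 0, so both n1 = 0 and n3 = 0.
n1 = x3 XOR x1 must be 0, so x3 and x1 are equal.
Every assignment with n4 = 0 has x2 = 1; there are 2 such assignment(s).
  x1=0, x2=1, x3=0
  x1=1, x2=1, x3=1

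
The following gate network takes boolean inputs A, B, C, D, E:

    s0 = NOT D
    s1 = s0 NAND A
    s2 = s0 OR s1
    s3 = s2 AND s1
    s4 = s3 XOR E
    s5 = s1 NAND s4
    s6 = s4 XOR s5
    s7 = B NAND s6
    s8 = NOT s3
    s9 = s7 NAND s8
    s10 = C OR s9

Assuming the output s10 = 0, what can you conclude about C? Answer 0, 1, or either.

s10 = C OR s9 must be 0, so both C = 0 and s9 = 0.
Every assignment with s10 = 0 has C = 0; there are 3 such assignment(s).
  A=1, B=0, C=0, D=0, E=0
  A=1, B=0, C=0, D=0, E=1
  A=1, B=1, C=0, D=0, E=1

0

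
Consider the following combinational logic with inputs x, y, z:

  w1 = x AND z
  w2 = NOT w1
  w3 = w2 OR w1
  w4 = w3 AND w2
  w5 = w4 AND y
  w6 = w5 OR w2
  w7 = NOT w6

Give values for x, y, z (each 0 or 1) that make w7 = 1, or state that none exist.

x=1, y=0, z=1

w7 = NOT w6 must be 1, so w6 = 0.
w6 = w5 OR w2 must be 0, so both w5 = 0 and w2 = 0.
Check with x=1, y=0, z=1:
w1 = x AND z = 1 AND 1 = 1
w2 = NOT w1 = NOT 1 = 0
w3 = w2 OR w1 = 0 OR 1 = 1
w4 = w3 AND w2 = 1 AND 0 = 0
w5 = w4 AND y = 0 AND 0 = 0
w6 = w5 OR w2 = 0 OR 0 = 0
w7 = NOT w6 = NOT 0 = 1
So w7 = 1 as required.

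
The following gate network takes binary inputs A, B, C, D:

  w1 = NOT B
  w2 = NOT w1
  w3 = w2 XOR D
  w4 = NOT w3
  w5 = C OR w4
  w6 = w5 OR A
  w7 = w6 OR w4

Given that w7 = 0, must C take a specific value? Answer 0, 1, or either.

w7 = w6 OR w4 must be 0, so both w6 = 0 and w4 = 0.
w6 = w5 OR A must be 0, so both w5 = 0 and A = 0.
Every assignment with w7 = 0 has C = 0; there are 2 such assignment(s).
  A=0, B=0, C=0, D=1
  A=0, B=1, C=0, D=0

0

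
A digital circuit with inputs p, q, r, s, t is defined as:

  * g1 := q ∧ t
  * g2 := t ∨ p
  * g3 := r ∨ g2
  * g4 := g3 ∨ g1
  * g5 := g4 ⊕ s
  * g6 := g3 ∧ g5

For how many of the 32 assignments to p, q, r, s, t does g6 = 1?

14

g6 = g3 ∧ g5 must be 1, so both g3 = 1 and g5 = 1.
g3 = r ∨ g2 must be 1, so at least one of r, g2 is 1.
Enumerating the 32 input combinations, 14 give g6 = 1 and 18 give g6 = 0.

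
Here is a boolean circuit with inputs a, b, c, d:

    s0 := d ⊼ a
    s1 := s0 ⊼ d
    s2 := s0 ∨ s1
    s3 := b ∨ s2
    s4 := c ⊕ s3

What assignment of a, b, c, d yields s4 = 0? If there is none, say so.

a=0, b=0, c=1, d=1

s4 = c ⊕ s3 must be 0, so c and s3 are equal.
Check with a=0, b=0, c=1, d=1:
s0 = d ⊼ a = 1 ⊼ 0 = 1
s1 = s0 ⊼ d = 1 ⊼ 1 = 0
s2 = s0 ∨ s1 = 1 ∨ 0 = 1
s3 = b ∨ s2 = 0 ∨ 1 = 1
s4 = c ⊕ s3 = 1 ⊕ 1 = 0
So s4 = 0 as required.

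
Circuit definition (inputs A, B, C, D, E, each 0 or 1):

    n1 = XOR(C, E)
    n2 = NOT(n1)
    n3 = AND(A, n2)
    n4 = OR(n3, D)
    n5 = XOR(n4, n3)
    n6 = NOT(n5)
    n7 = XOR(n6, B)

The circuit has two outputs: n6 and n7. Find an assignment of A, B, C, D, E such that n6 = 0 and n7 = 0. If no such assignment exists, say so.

A=0, B=0, C=1, D=1, E=0

Check with A=0, B=0, C=1, D=1, E=0:
n1 = XOR(C, E) = XOR(1, 0) = 1
n2 = NOT(n1) = NOT 1 = 0
n3 = AND(A, n2) = AND(0, 0) = 0
n4 = OR(n3, D) = OR(0, 1) = 1
n5 = XOR(n4, n3) = XOR(1, 0) = 1
n6 = NOT(n5) = NOT 1 = 0
n7 = XOR(n6, B) = XOR(0, 0) = 0
So n6 = 0 and n7 = 0.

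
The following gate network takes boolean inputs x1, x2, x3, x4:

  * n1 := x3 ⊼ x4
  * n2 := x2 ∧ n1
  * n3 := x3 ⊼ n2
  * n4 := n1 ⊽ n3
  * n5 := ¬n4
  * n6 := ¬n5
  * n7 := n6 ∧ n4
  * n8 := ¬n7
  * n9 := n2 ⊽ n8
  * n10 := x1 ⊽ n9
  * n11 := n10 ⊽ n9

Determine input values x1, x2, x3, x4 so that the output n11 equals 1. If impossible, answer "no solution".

x1=1, x2=0, x3=0, x4=0

n11 = n10 ⊽ n9 must be 1, so both n10 = 0 and n9 = 0.
Check with x1=1, x2=0, x3=0, x4=0:
n1 = x3 ⊼ x4 = 0 ⊼ 0 = 1
n2 = x2 ∧ n1 = 0 ∧ 1 = 0
n3 = x3 ⊼ n2 = 0 ⊼ 0 = 1
n4 = n1 ⊽ n3 = 1 ⊽ 1 = 0
n5 = ¬n4 = ¬0 = 1
n6 = ¬n5 = ¬1 = 0
n7 = n6 ∧ n4 = 0 ∧ 0 = 0
n8 = ¬n7 = ¬0 = 1
n9 = n2 ⊽ n8 = 0 ⊽ 1 = 0
n10 = x1 ⊽ n9 = 1 ⊽ 0 = 0
n11 = n10 ⊽ n9 = 0 ⊽ 0 = 1
So n11 = 1 as required.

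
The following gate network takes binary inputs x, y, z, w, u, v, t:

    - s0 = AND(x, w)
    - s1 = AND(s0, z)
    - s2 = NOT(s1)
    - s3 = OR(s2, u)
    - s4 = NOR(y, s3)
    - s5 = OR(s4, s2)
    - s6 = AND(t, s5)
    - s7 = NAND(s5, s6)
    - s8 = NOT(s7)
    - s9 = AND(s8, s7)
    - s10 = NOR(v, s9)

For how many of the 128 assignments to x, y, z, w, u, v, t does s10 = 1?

64

s10 = NOR(v, s9) must be 1, so both v = 0 and s9 = 0.
s9 = AND(s8, s7) must be 0, so at least one of s8, s7 is 0.
Enumerating the 128 input combinations, 64 give s10 = 1 and 64 give s10 = 0.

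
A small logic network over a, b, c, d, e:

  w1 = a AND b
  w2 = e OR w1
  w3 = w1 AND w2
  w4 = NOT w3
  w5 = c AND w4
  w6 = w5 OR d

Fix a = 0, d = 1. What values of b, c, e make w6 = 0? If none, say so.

With a = 0, d = 1 fixed, none of the 8 settings of b, c, e give w6 = 0.
For example, with b=1, c=0, e=0:
w1 = a AND b = 0 AND 1 = 0
w2 = e OR w1 = 0 OR 0 = 0
w3 = w1 AND w2 = 0 AND 0 = 0
w4 = NOT w3 = NOT 0 = 1
w5 = c AND w4 = 0 AND 1 = 0
w6 = w5 OR d = 0 OR 1 = 1
giving w6 = 1 ≠ 0.

no solution exists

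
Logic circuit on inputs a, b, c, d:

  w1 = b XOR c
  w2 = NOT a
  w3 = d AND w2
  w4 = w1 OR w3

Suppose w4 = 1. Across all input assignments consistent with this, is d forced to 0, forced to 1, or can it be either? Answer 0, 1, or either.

Both values of d occur among assignments with w4 = 1:
  d=0: a=0, b=0, c=1, d=0
  d=1: a=0, b=0, c=0, d=1

either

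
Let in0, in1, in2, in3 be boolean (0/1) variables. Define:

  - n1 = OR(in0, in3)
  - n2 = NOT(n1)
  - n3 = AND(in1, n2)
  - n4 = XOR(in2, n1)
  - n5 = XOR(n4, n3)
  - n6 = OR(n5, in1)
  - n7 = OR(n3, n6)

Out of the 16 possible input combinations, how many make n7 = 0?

n7 = OR(n3, n6) must be 0, so both n3 = 0 and n6 = 0.
n3 = AND(in1, n2) must be 0, so at least one of in1, n2 is 0.
n6 = OR(n5, in1) must be 0, so both n5 = 0 and in1 = 0.
Satisfying assignments:
  in0=0, in1=0, in2=0, in3=0
  in0=0, in1=0, in2=1, in3=1
  in0=1, in1=0, in2=1, in3=0
  in0=1, in1=0, in2=1, in3=1

4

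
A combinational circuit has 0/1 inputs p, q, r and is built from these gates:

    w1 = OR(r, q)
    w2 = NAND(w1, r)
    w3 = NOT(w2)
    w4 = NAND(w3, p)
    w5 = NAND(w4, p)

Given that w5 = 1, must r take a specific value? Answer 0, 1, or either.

Both values of r occur among assignments with w5 = 1:
  r=0: p=0, q=0, r=0
  r=1: p=0, q=0, r=1

either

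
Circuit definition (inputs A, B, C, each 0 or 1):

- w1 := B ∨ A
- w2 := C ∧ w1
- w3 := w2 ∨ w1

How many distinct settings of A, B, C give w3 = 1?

w3 = w2 ∨ w1 must be 1, so at least one of w2, w1 is 1.
Satisfying assignments:
  A=0, B=1, C=0
  A=0, B=1, C=1
  A=1, B=0, C=0
  A=1, B=0, C=1
  A=1, B=1, C=0
  A=1, B=1, C=1

6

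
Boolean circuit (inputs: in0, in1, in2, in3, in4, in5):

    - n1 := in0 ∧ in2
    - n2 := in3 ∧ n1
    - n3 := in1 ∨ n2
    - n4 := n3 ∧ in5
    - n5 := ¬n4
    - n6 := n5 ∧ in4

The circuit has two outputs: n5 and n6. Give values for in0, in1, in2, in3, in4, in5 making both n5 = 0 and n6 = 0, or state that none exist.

in0=1, in1=1, in2=0, in3=1, in4=1, in5=1

Check with in0=1, in1=1, in2=0, in3=1, in4=1, in5=1:
n1 = in0 ∧ in2 = 1 ∧ 0 = 0
n2 = in3 ∧ n1 = 1 ∧ 0 = 0
n3 = in1 ∨ n2 = 1 ∨ 0 = 1
n4 = n3 ∧ in5 = 1 ∧ 1 = 1
n5 = ¬n4 = ¬1 = 0
n6 = n5 ∧ in4 = 0 ∧ 1 = 0
So n5 = 0 and n6 = 0.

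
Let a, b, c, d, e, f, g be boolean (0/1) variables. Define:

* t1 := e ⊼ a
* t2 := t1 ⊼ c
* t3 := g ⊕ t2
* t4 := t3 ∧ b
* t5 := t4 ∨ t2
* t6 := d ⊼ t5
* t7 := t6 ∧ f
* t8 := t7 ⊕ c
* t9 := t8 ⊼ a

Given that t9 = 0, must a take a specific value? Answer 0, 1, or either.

1

t9 = t8 ⊼ a must be 0, so both t8 = 1 and a = 1.
t8 = t7 ⊕ c must be 1, so t7 and c differ.
Every assignment with t9 = 0 has a = 1; there are 29 such assignment(s).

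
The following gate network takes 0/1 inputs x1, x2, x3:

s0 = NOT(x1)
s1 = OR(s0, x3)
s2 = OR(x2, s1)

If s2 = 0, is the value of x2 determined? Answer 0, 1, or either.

0

s2 = OR(x2, s1) must be 0, so both x2 = 0 and s1 = 0.
s1 = OR(s0, x3) must be 0, so both s0 = 0 and x3 = 0.
s0 = NOT(x1) must be 0, so x1 = 1.
Every assignment with s2 = 0 has x2 = 0; there are 1 such assignment(s).
  x1=1, x2=0, x3=0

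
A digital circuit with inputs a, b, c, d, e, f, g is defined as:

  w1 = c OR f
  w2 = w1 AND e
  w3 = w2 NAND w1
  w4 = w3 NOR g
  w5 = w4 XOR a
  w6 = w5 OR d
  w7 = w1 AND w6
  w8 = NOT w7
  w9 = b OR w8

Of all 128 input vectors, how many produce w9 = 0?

w9 = b OR w8 must be 0, so both b = 0 and w8 = 0.
w8 = NOT w7 must be 0, so w7 = 1.
Enumerating the 128 input combinations, 36 give w9 = 0 and 92 give w9 = 1.

36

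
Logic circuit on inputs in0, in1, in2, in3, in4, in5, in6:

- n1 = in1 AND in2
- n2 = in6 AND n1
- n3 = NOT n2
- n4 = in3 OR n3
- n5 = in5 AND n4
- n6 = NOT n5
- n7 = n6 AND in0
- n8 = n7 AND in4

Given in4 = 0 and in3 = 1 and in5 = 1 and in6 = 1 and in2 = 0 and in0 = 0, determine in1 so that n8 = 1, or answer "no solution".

no solution exists

With in4 = 0 and in3 = 1 and in5 = 1 and in6 = 1 and in2 = 0 and in0 = 0 fixed, none of the 2 settings of in1 give n8 = 1.
For example, with in1=0:
n1 = in1 AND in2 = 0 AND 0 = 0
n2 = in6 AND n1 = 1 AND 0 = 0
n3 = NOT n2 = NOT 0 = 1
n4 = in3 OR n3 = 1 OR 1 = 1
n5 = in5 AND n4 = 1 AND 1 = 1
n6 = NOT n5 = NOT 1 = 0
n7 = n6 AND in0 = 0 AND 0 = 0
n8 = n7 AND in4 = 0 AND 0 = 0
giving n8 = 0 ≠ 1.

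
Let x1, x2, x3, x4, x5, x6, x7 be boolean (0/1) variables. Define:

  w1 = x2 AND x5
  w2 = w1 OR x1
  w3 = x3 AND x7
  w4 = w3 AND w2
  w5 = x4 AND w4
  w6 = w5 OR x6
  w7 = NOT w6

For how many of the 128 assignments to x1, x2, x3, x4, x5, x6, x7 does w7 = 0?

69

w7 = NOT w6 must be 0, so w6 = 1.
w6 = w5 OR x6 must be 1, so at least one of w5, x6 is 1.
Enumerating the 128 input combinations, 69 give w7 = 0 and 59 give w7 = 1.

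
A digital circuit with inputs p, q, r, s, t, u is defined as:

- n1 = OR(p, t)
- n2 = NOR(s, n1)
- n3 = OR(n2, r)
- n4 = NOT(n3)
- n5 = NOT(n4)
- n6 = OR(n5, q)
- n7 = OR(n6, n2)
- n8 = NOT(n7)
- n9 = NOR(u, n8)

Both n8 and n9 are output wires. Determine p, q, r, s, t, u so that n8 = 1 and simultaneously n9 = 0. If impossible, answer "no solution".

p=1, q=0, r=0, s=0, t=0, u=1

Check with p=1, q=0, r=0, s=0, t=0, u=1:
n1 = OR(p, t) = OR(1, 0) = 1
n2 = NOR(s, n1) = NOR(0, 1) = 0
n3 = OR(n2, r) = OR(0, 0) = 0
n4 = NOT(n3) = NOT 0 = 1
n5 = NOT(n4) = NOT 1 = 0
n6 = OR(n5, q) = OR(0, 0) = 0
n7 = OR(n6, n2) = OR(0, 0) = 0
n8 = NOT(n7) = NOT 0 = 1
n9 = NOR(u, n8) = NOR(1, 1) = 0
So n8 = 1 and n9 = 0.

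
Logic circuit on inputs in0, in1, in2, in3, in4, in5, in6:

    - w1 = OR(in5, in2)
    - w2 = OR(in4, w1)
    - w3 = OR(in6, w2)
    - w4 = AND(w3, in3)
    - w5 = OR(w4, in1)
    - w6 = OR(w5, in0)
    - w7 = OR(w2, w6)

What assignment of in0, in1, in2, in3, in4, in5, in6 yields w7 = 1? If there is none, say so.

in0=0, in1=0, in2=0, in3=1, in4=1, in5=1, in6=1

w7 = OR(w2, w6) must be 1, so at least one of w2, w6 is 1.
Check with in0=0, in1=0, in2=0, in3=1, in4=1, in5=1, in6=1:
w1 = OR(in5, in2) = OR(1, 0) = 1
w2 = OR(in4, w1) = OR(1, 1) = 1
w3 = OR(in6, w2) = OR(1, 1) = 1
w4 = AND(w3, in3) = AND(1, 1) = 1
w5 = OR(w4, in1) = OR(1, 0) = 1
w6 = OR(w5, in0) = OR(1, 0) = 1
w7 = OR(w2, w6) = OR(1, 1) = 1
So w7 = 1 as required.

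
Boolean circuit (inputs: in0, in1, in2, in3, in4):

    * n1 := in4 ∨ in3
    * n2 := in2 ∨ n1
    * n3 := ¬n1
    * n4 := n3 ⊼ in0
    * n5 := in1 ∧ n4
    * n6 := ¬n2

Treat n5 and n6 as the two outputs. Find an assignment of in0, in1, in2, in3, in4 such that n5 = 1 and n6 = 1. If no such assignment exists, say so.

in0=0, in1=1, in2=0, in3=0, in4=0

Check with in0=0, in1=1, in2=0, in3=0, in4=0:
n1 = in4 ∨ in3 = 0 ∨ 0 = 0
n2 = in2 ∨ n1 = 0 ∨ 0 = 0
n3 = ¬n1 = ¬0 = 1
n4 = n3 ⊼ in0 = 1 ⊼ 0 = 1
n5 = in1 ∧ n4 = 1 ∧ 1 = 1
n6 = ¬n2 = ¬0 = 1
So n5 = 1 and n6 = 1.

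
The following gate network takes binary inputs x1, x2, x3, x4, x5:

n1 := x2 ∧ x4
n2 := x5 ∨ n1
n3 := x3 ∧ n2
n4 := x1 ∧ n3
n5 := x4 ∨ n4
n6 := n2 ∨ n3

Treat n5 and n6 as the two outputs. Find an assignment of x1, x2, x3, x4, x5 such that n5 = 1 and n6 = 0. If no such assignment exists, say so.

x1=1, x2=0, x3=1, x4=1, x5=0

Check with x1=1, x2=0, x3=1, x4=1, x5=0:
n1 = x2 ∧ x4 = 0 ∧ 1 = 0
n2 = x5 ∨ n1 = 0 ∨ 0 = 0
n3 = x3 ∧ n2 = 1 ∧ 0 = 0
n4 = x1 ∧ n3 = 1 ∧ 0 = 0
n5 = x4 ∨ n4 = 1 ∨ 0 = 1
n6 = n2 ∨ n3 = 0 ∨ 0 = 0
So n5 = 1 and n6 = 0.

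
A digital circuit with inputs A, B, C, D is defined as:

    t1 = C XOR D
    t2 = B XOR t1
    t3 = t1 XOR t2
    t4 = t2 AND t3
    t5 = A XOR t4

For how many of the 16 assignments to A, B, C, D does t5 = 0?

t5 = A XOR t4 must be 0, so A and t4 are equal.
Enumerating the 16 input combinations, 8 give t5 = 0 and 8 give t5 = 1.

8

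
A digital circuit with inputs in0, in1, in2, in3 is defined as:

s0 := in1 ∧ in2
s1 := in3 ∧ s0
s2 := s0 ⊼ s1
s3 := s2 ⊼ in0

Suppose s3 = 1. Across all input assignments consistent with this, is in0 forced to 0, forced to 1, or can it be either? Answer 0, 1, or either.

either

Both values of in0 occur among assignments with s3 = 1:
  in0=0: in0=0, in1=0, in2=0, in3=0
  in0=1: in0=1, in1=1, in2=1, in3=1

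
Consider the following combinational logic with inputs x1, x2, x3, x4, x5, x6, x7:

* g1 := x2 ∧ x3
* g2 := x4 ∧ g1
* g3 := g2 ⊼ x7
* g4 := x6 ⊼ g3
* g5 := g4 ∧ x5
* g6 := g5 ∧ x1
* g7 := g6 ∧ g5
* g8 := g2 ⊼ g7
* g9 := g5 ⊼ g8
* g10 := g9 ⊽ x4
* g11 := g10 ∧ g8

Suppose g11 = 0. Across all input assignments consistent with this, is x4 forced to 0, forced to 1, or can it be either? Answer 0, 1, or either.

Both values of x4 occur among assignments with g11 = 0:
  x4=0: x1=0, x2=0, x3=0, x4=0, x5=0, x6=0, x7=0
  x4=1: x1=0, x2=0, x3=0, x4=1, x5=0, x6=0, x7=0

either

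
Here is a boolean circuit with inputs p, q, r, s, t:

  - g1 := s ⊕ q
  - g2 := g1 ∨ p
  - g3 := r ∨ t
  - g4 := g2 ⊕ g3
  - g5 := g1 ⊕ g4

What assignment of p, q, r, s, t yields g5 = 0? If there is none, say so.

g5 = g1 ⊕ g4 must be 0, so g1 and g4 are equal.
Check with p=1, q=1, r=1, s=1, t=0:
g1 = s ⊕ q = 1 ⊕ 1 = 0
g2 = g1 ∨ p = 0 ∨ 1 = 1
g3 = r ∨ t = 1 ∨ 0 = 1
g4 = g2 ⊕ g3 = 1 ⊕ 1 = 0
g5 = g1 ⊕ g4 = 0 ⊕ 0 = 0
So g5 = 0 as required.

p=1, q=1, r=1, s=1, t=0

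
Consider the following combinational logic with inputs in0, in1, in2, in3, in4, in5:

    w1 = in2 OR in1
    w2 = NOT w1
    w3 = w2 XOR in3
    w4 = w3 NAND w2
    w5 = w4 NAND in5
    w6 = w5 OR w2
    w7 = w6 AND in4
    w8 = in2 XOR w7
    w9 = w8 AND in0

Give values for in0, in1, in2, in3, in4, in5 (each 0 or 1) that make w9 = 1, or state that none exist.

w9 = w8 AND in0 must be 1, so both w8 = 1 and in0 = 1.
w8 = in2 XOR w7 must be 1, so in2 and w7 differ.
Check with in0=1 in1=1 in2=1 in3=1 in4=0 in5=0:
w1 = in2 OR in1 = 1 OR 1 = 1
w2 = NOT w1 = NOT 1 = 0
w3 = w2 XOR in3 = 0 XOR 1 = 1
w4 = w3 NAND w2 = 1 NAND 0 = 1
w5 = w4 NAND in5 = 1 NAND 0 = 1
w6 = w5 OR w2 = 1 OR 0 = 1
w7 = w6 AND in4 = 1 AND 0 = 0
w8 = in2 XOR w7 = 1 XOR 0 = 1
w9 = w8 AND in0 = 1 AND 1 = 1
So w9 = 1 as required.

in0=1 in1=1 in2=1 in3=1 in4=0 in5=0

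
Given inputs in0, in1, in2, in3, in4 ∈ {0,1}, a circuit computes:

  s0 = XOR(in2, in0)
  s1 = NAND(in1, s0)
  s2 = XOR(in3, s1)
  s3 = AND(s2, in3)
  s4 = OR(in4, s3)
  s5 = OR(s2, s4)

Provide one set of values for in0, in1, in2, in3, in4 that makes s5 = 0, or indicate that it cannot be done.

in0=1, in1=1, in2=1, in3=1, in4=0

s5 = OR(s2, s4) must be 0, so both s2 = 0 and s4 = 0.
Check with in0=1, in1=1, in2=1, in3=1, in4=0:
s0 = XOR(in2, in0) = XOR(1, 1) = 0
s1 = NAND(in1, s0) = NAND(1, 0) = 1
s2 = XOR(in3, s1) = XOR(1, 1) = 0
s3 = AND(s2, in3) = AND(0, 1) = 0
s4 = OR(in4, s3) = OR(0, 0) = 0
s5 = OR(s2, s4) = OR(0, 0) = 0
So s5 = 0 as required.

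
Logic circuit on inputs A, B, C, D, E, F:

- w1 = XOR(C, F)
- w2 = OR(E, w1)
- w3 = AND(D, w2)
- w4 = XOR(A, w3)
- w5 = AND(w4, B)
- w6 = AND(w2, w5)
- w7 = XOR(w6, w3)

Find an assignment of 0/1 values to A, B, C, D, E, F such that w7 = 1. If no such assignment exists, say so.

A=0 B=0 C=1 D=1 E=0 F=0

w7 = XOR(w6, w3) must be 1, so w6 and w3 differ.
Check with A=0 B=0 C=1 D=1 E=0 F=0:
w1 = XOR(C, F) = XOR(1, 0) = 1
w2 = OR(E, w1) = OR(0, 1) = 1
w3 = AND(D, w2) = AND(1, 1) = 1
w4 = XOR(A, w3) = XOR(0, 1) = 1
w5 = AND(w4, B) = AND(1, 0) = 0
w6 = AND(w2, w5) = AND(1, 0) = 0
w7 = XOR(w6, w3) = XOR(0, 1) = 1
So w7 = 1 as required.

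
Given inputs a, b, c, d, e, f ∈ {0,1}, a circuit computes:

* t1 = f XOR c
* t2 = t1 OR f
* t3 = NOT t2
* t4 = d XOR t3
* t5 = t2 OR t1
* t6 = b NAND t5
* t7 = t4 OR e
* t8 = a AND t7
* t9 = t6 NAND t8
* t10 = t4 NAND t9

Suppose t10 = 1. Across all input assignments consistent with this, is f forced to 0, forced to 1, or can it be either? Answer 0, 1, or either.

either

Both values of f occur among assignments with t10 = 1:
  f=0: a=0, b=0, c=0, d=1, e=0, f=0
  f=1: a=0, b=0, c=0, d=0, e=0, f=1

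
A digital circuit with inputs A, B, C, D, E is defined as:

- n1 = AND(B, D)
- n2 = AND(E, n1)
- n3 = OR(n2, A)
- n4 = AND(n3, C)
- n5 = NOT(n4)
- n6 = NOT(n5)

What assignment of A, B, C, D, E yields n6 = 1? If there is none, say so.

n6 = NOT(n5) must be 1, so n5 = 0.
n5 = NOT(n4) must be 0, so n4 = 1.
Check with A=1 B=0 C=1 D=0 E=0:
n1 = AND(B, D) = AND(0, 0) = 0
n2 = AND(E, n1) = AND(0, 0) = 0
n3 = OR(n2, A) = OR(0, 1) = 1
n4 = AND(n3, C) = AND(1, 1) = 1
n5 = NOT(n4) = NOT 1 = 0
n6 = NOT(n5) = NOT 0 = 1
So n6 = 1 as required.

A=1 B=0 C=1 D=0 E=0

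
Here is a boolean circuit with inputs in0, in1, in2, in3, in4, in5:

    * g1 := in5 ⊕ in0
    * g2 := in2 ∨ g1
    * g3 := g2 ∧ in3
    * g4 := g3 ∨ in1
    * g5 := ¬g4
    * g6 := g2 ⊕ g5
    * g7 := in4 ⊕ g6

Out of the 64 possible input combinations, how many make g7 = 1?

32

g7 = in4 ⊕ g6 must be 1, so in4 and g6 differ.
Enumerating the 64 input combinations, 32 give g7 = 1 and 32 give g7 = 0.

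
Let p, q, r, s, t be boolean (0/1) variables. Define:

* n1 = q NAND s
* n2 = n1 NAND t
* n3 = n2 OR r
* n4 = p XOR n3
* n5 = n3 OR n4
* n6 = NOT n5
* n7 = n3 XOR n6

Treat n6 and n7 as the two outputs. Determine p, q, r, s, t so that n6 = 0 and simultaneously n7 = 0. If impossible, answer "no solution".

p=1, q=0, r=0, s=1, t=1

Check with p=1, q=0, r=0, s=1, t=1:
n1 = q NAND s = 0 NAND 1 = 1
n2 = n1 NAND t = 1 NAND 1 = 0
n3 = n2 OR r = 0 OR 0 = 0
n4 = p XOR n3 = 1 XOR 0 = 1
n5 = n3 OR n4 = 0 OR 1 = 1
n6 = NOT n5 = NOT 1 = 0
n7 = n3 XOR n6 = 0 XOR 0 = 0
So n6 = 0 and n7 = 0.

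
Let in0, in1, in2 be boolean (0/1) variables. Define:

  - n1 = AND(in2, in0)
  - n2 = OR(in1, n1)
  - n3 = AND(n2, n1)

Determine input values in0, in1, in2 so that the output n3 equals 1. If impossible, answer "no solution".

n3 = AND(n2, n1) must be 1, so both n2 = 1 and n1 = 1.
n2 = OR(in1, n1) must be 1, so at least one of in1, n1 is 1.
n1 = AND(in2, in0) must be 1, so both in2 = 1 and in0 = 1.
Check with in0=1 in1=1 in2=1:
n1 = AND(in2, in0) = AND(1, 1) = 1
n2 = OR(in1, n1) = OR(1, 1) = 1
n3 = AND(n2, n1) = AND(1, 1) = 1
So n3 = 1 as required.

in0=1 in1=1 in2=1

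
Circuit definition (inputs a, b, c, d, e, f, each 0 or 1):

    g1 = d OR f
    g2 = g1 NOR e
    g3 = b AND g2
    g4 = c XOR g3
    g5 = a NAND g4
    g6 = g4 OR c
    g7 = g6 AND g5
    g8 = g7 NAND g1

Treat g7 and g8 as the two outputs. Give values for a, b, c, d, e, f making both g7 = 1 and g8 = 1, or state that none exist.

Check with a=0, b=0, c=1, d=0, e=0, f=0:
g1 = d OR f = 0 OR 0 = 0
g2 = g1 NOR e = 0 NOR 0 = 1
g3 = b AND g2 = 0 AND 1 = 0
g4 = c XOR g3 = 1 XOR 0 = 1
g5 = a NAND g4 = 0 NAND 1 = 1
g6 = g4 OR c = 1 OR 1 = 1
g7 = g6 AND g5 = 1 AND 1 = 1
g8 = g7 NAND g1 = 1 NAND 0 = 1
So g7 = 1 and g8 = 1.

a=0, b=0, c=1, d=0, e=0, f=0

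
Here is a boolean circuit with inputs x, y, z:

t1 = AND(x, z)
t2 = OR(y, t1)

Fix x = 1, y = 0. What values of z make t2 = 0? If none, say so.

Check with x = 1, y = 0 and z=0:
t1 = AND(x, z) = AND(1, 0) = 0
t2 = OR(y, t1) = OR(0, 0) = 0
So t2 = 0.

z=0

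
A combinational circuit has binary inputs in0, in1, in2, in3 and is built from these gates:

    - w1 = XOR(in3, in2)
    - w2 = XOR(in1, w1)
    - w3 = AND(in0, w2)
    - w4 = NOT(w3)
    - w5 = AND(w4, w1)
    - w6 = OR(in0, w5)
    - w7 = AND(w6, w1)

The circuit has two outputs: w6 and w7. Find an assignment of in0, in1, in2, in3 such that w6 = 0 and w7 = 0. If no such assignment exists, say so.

in0=0 in1=0 in2=0 in3=0

Check with in0=0 in1=0 in2=0 in3=0:
w1 = XOR(in3, in2) = XOR(0, 0) = 0
w2 = XOR(in1, w1) = XOR(0, 0) = 0
w3 = AND(in0, w2) = AND(0, 0) = 0
w4 = NOT(w3) = NOT 0 = 1
w5 = AND(w4, w1) = AND(1, 0) = 0
w6 = OR(in0, w5) = OR(0, 0) = 0
w7 = AND(w6, w1) = AND(0, 0) = 0
So w6 = 0 and w7 = 0.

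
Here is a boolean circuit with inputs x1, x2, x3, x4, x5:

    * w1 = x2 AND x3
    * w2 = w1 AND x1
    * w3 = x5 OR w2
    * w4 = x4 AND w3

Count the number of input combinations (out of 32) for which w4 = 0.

w4 = x4 AND w3 must be 0, so at least one of x4, w3 is 0.
Enumerating the 32 input combinations, 23 give w4 = 0 and 9 give w4 = 1.

23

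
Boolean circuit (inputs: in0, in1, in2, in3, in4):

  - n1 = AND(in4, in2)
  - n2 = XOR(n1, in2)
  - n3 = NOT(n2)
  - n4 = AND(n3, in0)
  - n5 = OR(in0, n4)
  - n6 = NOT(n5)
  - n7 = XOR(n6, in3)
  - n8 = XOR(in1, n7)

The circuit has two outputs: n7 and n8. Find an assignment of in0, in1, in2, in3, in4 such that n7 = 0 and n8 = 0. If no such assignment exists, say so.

in0=1, in1=0, in2=1, in3=0, in4=0

Check with in0=1, in1=0, in2=1, in3=0, in4=0:
n1 = AND(in4, in2) = AND(0, 1) = 0
n2 = XOR(n1, in2) = XOR(0, 1) = 1
n3 = NOT(n2) = NOT 1 = 0
n4 = AND(n3, in0) = AND(0, 1) = 0
n5 = OR(in0, n4) = OR(1, 0) = 1
n6 = NOT(n5) = NOT 1 = 0
n7 = XOR(n6, in3) = XOR(0, 0) = 0
n8 = XOR(in1, n7) = XOR(0, 0) = 0
So n7 = 0 and n8 = 0.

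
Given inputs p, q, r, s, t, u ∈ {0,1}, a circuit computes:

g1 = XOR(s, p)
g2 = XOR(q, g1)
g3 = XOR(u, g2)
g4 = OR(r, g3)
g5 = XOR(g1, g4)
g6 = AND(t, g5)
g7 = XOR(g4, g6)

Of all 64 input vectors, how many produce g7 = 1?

40

g7 = XOR(g4, g6) must be 1, so g4 and g6 differ.
Enumerating the 64 input combinations, 40 give g7 = 1 and 24 give g7 = 0.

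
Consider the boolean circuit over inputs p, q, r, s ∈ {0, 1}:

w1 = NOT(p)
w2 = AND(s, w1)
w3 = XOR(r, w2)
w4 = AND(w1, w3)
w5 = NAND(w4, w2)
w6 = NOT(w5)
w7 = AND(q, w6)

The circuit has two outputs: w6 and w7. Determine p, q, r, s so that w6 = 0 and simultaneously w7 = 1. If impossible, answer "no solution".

Across all 16 input combinations, none give both w6 = 0 and w7 = 1.

no solution exists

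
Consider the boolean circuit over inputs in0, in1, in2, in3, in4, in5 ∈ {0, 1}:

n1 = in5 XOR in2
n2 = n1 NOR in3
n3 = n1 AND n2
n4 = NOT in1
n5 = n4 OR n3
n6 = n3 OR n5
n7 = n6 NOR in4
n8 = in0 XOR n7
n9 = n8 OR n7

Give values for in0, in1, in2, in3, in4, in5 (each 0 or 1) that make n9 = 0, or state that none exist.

Check with in0=0, in1=1, in2=1, in3=0, in4=1, in5=0:
n1 = in5 XOR in2 = 0 XOR 1 = 1
n2 = n1 NOR in3 = 1 NOR 0 = 0
n3 = n1 AND n2 = 1 AND 0 = 0
n4 = NOT in1 = NOT 1 = 0
n5 = n4 OR n3 = 0 OR 0 = 0
n6 = n3 OR n5 = 0 OR 0 = 0
n7 = n6 NOR in4 = 0 NOR 1 = 0
n8 = in0 XOR n7 = 0 XOR 0 = 0
n9 = n8 OR n7 = 0 OR 0 = 0
So n9 = 0 as required.

in0=0, in1=1, in2=1, in3=0, in4=1, in5=0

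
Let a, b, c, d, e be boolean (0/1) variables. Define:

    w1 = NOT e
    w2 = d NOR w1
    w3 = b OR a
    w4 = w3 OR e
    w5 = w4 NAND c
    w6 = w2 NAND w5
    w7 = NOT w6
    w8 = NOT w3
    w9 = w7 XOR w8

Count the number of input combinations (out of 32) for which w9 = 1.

w9 = w7 XOR w8 must be 1, so w7 and w8 differ.
Enumerating the 32 input combinations, 10 give w9 = 1 and 22 give w9 = 0.

10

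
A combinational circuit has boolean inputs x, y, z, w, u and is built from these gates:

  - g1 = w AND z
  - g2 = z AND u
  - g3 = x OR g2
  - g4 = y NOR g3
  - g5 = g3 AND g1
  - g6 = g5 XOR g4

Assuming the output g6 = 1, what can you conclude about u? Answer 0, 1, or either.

Both values of u occur among assignments with g6 = 1:
  u=0: x=0, y=0, z=0, w=0, u=0
  u=1: x=0, y=0, z=0, w=0, u=1

either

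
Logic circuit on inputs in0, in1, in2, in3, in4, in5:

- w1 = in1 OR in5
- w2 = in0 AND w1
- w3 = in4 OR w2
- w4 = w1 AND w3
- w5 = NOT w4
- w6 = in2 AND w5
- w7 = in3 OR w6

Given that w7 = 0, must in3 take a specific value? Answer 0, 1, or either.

0

w7 = in3 OR w6 must be 0, so both in3 = 0 and w6 = 0.
w6 = in2 AND w5 must be 0, so at least one of in2, w5 is 0.
Every assignment with w7 = 0 has in3 = 0; there are 25 such assignment(s).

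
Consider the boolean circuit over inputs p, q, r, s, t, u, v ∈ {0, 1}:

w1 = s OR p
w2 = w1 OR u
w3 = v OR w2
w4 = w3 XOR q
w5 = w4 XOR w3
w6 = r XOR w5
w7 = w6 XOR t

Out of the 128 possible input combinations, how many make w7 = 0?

w7 = w6 XOR t must be 0, so w6 and t are equal.
Enumerating the 128 input combinations, 64 give w7 = 0 and 64 give w7 = 1.

64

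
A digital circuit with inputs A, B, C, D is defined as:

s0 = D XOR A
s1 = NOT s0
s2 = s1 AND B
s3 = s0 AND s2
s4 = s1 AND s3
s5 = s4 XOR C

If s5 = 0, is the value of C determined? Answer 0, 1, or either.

0

s5 = s4 XOR C must be 0, so s4 and C are equal.
Every assignment with s5 = 0 has C = 0; there are 8 such assignment(s).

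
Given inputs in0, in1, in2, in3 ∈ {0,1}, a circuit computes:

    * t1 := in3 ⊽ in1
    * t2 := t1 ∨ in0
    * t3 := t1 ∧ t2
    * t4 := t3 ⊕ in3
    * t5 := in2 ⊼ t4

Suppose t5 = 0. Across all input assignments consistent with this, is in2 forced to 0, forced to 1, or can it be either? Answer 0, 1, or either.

t5 = in2 ⊼ t4 must be 0, so both in2 = 1 and t4 = 1.
t4 = t3 ⊕ in3 must be 1, so t3 and in3 differ.
Every assignment with t5 = 0 has in2 = 1; there are 6 such assignment(s).

1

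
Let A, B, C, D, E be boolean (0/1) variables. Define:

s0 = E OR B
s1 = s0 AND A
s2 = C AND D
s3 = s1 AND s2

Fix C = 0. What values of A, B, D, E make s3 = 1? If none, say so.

With C = 0 fixed, none of the 16 settings of A, B, D, E give s3 = 1.
For example, with A=1, B=0, D=1, E=0:
s0 = E OR B = 0 OR 0 = 0
s1 = s0 AND A = 0 AND 1 = 0
s2 = C AND D = 0 AND 1 = 0
s3 = s1 AND s2 = 0 AND 0 = 0
giving s3 = 0 ≠ 1.

no solution exists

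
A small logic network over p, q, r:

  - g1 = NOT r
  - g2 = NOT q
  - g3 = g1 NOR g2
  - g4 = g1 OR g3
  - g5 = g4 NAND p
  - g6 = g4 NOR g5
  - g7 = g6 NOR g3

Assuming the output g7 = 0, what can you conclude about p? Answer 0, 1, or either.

Both values of p occur among assignments with g7 = 0:
  p=0: p=0, q=1, r=1
  p=1: p=1, q=1, r=1

either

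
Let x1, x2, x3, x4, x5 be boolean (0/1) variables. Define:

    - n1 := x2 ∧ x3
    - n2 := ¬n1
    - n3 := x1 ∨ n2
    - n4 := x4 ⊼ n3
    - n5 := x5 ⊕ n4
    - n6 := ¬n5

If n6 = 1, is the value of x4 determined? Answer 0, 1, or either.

Both values of x4 occur among assignments with n6 = 1:
  x4=0: x1=0, x2=0, x3=0, x4=0, x5=1
  x4=1: x1=0, x2=0, x3=0, x4=1, x5=0

either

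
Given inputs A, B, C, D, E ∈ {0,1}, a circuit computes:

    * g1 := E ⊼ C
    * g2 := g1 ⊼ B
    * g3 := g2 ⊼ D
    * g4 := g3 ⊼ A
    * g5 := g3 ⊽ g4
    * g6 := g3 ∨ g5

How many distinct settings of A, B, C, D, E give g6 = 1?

g6 = g3 ∨ g5 must be 1, so at least one of g3, g5 is 1.
Enumerating the 32 input combinations, 22 give g6 = 1 and 10 give g6 = 0.

22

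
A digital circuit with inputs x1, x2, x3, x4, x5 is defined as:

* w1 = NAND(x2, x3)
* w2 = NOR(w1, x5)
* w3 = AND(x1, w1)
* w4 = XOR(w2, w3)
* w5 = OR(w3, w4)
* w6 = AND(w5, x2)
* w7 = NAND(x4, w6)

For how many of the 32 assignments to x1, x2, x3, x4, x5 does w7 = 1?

28

w7 = NAND(x4, w6) must be 1, so at least one of x4, w6 is 0.
Enumerating the 32 input combinations, 28 give w7 = 1 and 4 give w7 = 0.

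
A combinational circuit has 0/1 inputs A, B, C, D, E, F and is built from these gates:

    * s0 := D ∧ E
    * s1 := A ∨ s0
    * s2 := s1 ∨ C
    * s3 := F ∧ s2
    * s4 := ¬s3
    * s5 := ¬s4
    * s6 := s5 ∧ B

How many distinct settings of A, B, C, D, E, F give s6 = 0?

s6 = s5 ∧ B must be 0, so at least one of s5, B is 0.
Enumerating the 64 input combinations, 51 give s6 = 0 and 13 give s6 = 1.

51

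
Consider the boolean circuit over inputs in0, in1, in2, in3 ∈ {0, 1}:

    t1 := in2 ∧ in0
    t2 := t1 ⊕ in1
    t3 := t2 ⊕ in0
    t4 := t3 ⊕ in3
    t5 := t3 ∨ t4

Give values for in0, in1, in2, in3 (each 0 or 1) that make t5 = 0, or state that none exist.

t5 = t3 ∨ t4 must be 0, so both t3 = 0 and t4 = 0.
Check with in0=1, in1=1, in2=0, in3=0:
t1 = in2 ∧ in0 = 0 ∧ 1 = 0
t2 = t1 ⊕ in1 = 0 ⊕ 1 = 1
t3 = t2 ⊕ in0 = 1 ⊕ 1 = 0
t4 = t3 ⊕ in3 = 0 ⊕ 0 = 0
t5 = t3 ∨ t4 = 0 ∨ 0 = 0
So t5 = 0 as required.

in0=1, in1=1, in2=0, in3=0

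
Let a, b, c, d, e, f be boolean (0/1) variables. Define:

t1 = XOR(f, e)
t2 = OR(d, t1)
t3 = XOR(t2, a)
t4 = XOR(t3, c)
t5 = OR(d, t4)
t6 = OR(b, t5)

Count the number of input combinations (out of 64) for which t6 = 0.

t6 = OR(b, t5) must be 0, so both b = 0 and t5 = 0.
t5 = OR(d, t4) must be 0, so both d = 0 and t4 = 0.
t4 = XOR(t3, c) must be 0, so t3 and c are equal.
Enumerating the 64 input combinations, 8 give t6 = 0 and 56 give t6 = 1.

8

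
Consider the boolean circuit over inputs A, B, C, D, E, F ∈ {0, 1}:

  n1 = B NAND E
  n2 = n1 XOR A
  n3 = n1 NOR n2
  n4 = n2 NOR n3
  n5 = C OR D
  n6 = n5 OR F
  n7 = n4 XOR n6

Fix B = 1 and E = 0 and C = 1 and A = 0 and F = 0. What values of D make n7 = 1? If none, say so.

D=1

n7 = n4 XOR n6 must be 1, so n4 and n6 differ.
Check with B = 1 and E = 0 and C = 1 and A = 0 and F = 0 and D=1:
n1 = B NAND E = 1 NAND 0 = 1
n2 = n1 XOR A = 1 XOR 0 = 1
n3 = n1 NOR n2 = 1 NOR 1 = 0
n4 = n2 NOR n3 = 1 NOR 0 = 0
n5 = C OR D = 1 OR 1 = 1
n6 = n5 OR F = 1 OR 0 = 1
n7 = n4 XOR n6 = 0 XOR 1 = 1
So n7 = 1.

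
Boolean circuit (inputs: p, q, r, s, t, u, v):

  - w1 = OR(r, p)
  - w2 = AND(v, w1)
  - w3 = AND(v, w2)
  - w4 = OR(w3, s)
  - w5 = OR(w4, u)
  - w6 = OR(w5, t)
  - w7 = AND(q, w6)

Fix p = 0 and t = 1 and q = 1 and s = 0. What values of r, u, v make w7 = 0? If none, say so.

With p = 0 and t = 1 and q = 1 and s = 0 fixed, none of the 8 settings of r, u, v give w7 = 0.
For example, with r=1, u=1, v=0:
w1 = OR(r, p) = OR(1, 0) = 1
w2 = AND(v, w1) = AND(0, 1) = 0
w3 = AND(v, w2) = AND(0, 0) = 0
w4 = OR(w3, s) = OR(0, 0) = 0
w5 = OR(w4, u) = OR(0, 1) = 1
w6 = OR(w5, t) = OR(1, 1) = 1
w7 = AND(q, w6) = AND(1, 1) = 1
giving w7 = 1 ≠ 0.

no solution exists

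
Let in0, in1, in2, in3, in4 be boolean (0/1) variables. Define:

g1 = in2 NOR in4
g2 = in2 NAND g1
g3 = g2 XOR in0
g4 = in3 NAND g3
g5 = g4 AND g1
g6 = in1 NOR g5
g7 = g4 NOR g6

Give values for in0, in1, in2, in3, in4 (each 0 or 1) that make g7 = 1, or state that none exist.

g7 = g4 NOR g6 must be 1, so both g4 = 0 and g6 = 0.
Check with in0=0 in1=1 in2=0 in3=1 in4=0:
g1 = in2 NOR in4 = 0 NOR 0 = 1
g2 = in2 NAND g1 = 0 NAND 1 = 1
g3 = g2 XOR in0 = 1 XOR 0 = 1
g4 = in3 NAND g3 = 1 NAND 1 = 0
g5 = g4 AND g1 = 0 AND 1 = 0
g6 = in1 NOR g5 = 1 NOR 0 = 0
g7 = g4 NOR g6 = 0 NOR 0 = 1
So g7 = 1 as required.

in0=0 in1=1 in2=0 in3=1 in4=0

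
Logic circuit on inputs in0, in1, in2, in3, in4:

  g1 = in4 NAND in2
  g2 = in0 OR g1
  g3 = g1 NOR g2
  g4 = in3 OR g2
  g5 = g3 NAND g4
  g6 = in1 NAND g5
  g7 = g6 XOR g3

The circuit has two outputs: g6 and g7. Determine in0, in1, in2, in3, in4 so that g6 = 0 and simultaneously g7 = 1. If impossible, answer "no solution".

Check with in0=0, in1=1, in2=1, in3=0, in4=1:
g1 = in4 NAND in2 = 1 NAND 1 = 0
g2 = in0 OR g1 = 0 OR 0 = 0
g3 = g1 NOR g2 = 0 NOR 0 = 1
g4 = in3 OR g2 = 0 OR 0 = 0
g5 = g3 NAND g4 = 1 NAND 0 = 1
g6 = in1 NAND g5 = 1 NAND 1 = 0
g7 = g6 XOR g3 = 0 XOR 1 = 1
So g6 = 0 and g7 = 1.

in0=0, in1=1, in2=1, in3=0, in4=1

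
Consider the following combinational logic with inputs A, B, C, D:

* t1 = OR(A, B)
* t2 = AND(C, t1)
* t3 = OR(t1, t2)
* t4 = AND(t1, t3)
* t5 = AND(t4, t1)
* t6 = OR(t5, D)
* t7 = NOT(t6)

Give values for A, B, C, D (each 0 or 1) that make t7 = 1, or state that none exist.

Check with A=0, B=0, C=1, D=0:
t1 = OR(A, B) = OR(0, 0) = 0
t2 = AND(C, t1) = AND(1, 0) = 0
t3 = OR(t1, t2) = OR(0, 0) = 0
t4 = AND(t1, t3) = AND(0, 0) = 0
t5 = AND(t4, t1) = AND(0, 0) = 0
t6 = OR(t5, D) = OR(0, 0) = 0
t7 = NOT(t6) = NOT 0 = 1
So t7 = 1 as required.

A=0, B=0, C=1, D=0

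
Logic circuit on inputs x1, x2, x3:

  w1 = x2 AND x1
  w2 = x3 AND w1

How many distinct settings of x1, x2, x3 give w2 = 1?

1

w2 = x3 AND w1 must be 1, so both x3 = 1 and w1 = 1.
w1 = x2 AND x1 must be 1, so both x2 = 1 and x1 = 1.
Satisfying assignments:
  x1=1, x2=1, x3=1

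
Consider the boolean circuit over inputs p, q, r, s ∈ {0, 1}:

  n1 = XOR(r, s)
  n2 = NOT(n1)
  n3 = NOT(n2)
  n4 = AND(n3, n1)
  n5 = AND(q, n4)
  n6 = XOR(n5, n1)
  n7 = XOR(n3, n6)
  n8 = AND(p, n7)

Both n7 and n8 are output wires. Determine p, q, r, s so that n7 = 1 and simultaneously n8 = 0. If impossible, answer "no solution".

Check with p=0, q=1, r=1, s=0:
n1 = XOR(r, s) = XOR(1, 0) = 1
n2 = NOT(n1) = NOT 1 = 0
n3 = NOT(n2) = NOT 0 = 1
n4 = AND(n3, n1) = AND(1, 1) = 1
n5 = AND(q, n4) = AND(1, 1) = 1
n6 = XOR(n5, n1) = XOR(1, 1) = 0
n7 = XOR(n3, n6) = XOR(1, 0) = 1
n8 = AND(p, n7) = AND(0, 1) = 0
So n7 = 1 and n8 = 0.

p=0, q=1, r=1, s=0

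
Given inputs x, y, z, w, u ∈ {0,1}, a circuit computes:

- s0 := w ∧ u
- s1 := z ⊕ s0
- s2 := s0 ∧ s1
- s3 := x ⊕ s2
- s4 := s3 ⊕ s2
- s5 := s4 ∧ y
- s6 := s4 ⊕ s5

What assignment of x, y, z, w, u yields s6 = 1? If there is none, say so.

s6 = s4 ⊕ s5 must be 1, so s4 and s5 differ.
Check with x=1, y=0, z=0, w=0, u=0:
s0 = w ∧ u = 0 ∧ 0 = 0
s1 = z ⊕ s0 = 0 ⊕ 0 = 0
s2 = s0 ∧ s1 = 0 ∧ 0 = 0
s3 = x ⊕ s2 = 1 ⊕ 0 = 1
s4 = s3 ⊕ s2 = 1 ⊕ 0 = 1
s5 = s4 ∧ y = 1 ∧ 0 = 0
s6 = s4 ⊕ s5 = 1 ⊕ 0 = 1
So s6 = 1 as required.

x=1, y=0, z=0, w=0, u=0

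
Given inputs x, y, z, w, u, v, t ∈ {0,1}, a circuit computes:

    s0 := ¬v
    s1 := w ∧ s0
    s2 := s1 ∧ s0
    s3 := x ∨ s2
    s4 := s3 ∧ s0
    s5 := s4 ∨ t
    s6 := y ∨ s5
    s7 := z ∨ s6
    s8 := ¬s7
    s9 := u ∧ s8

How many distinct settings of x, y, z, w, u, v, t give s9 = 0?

s9 = u ∧ s8 must be 0, so at least one of u, s8 is 0.
Enumerating the 128 input combinations, 123 give s9 = 0 and 5 give s9 = 1.

123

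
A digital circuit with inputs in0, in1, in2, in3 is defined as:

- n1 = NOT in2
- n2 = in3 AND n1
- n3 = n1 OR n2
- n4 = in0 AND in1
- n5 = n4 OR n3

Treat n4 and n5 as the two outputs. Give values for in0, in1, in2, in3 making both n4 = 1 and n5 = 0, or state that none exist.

no solution exists

Across all 16 input combinations, none give both n4 = 1 and n5 = 0.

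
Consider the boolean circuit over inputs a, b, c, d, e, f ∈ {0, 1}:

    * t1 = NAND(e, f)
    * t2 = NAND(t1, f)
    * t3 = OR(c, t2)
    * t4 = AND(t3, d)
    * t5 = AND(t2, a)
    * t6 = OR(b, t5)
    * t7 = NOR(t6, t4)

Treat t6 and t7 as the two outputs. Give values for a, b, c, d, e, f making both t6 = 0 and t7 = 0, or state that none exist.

Check with a=0, b=0, c=0, d=1, e=1, f=0:
t1 = NAND(e, f) = NAND(1, 0) = 1
t2 = NAND(t1, f) = NAND(1, 0) = 1
t3 = OR(c, t2) = OR(0, 1) = 1
t4 = AND(t3, d) = AND(1, 1) = 1
t5 = AND(t2, a) = AND(1, 0) = 0
t6 = OR(b, t5) = OR(0, 0) = 0
t7 = NOR(t6, t4) = NOR(0, 1) = 0
So t6 = 0 and t7 = 0.

a=0, b=0, c=0, d=1, e=1, f=0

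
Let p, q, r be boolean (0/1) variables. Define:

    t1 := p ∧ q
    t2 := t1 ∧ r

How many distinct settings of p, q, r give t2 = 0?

t2 = t1 ∧ r must be 0, so at least one of t1, r is 0.
Enumerating the 8 input combinations, 7 give t2 = 0 and 1 give t2 = 1.

7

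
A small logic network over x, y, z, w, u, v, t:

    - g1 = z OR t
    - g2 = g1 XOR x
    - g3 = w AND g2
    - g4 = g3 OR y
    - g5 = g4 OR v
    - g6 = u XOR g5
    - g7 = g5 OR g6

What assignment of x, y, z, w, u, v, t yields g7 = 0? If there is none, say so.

x=1, y=0, z=1, w=1, u=0, v=0, t=0

g7 = g5 OR g6 must be 0, so both g5 = 0 and g6 = 0.
g5 = g4 OR v must be 0, so both g4 = 0 and v = 0.
Check with x=1, y=0, z=1, w=1, u=0, v=0, t=0:
g1 = z OR t = 1 OR 0 = 1
g2 = g1 XOR x = 1 XOR 1 = 0
g3 = w AND g2 = 1 AND 0 = 0
g4 = g3 OR y = 0 OR 0 = 0
g5 = g4 OR v = 0 OR 0 = 0
g6 = u XOR g5 = 0 XOR 0 = 0
g7 = g5 OR g6 = 0 OR 0 = 0
So g7 = 0 as required.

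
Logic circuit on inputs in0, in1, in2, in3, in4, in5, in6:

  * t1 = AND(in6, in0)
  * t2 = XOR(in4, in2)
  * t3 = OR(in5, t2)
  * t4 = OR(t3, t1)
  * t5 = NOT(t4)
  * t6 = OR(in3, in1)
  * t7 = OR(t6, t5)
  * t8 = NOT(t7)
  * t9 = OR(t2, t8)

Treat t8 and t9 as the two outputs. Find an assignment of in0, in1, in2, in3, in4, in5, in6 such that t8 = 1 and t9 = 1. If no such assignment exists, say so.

Check with in0=0 in1=0 in2=0 in3=0 in4=0 in5=1 in6=0:
t1 = AND(in6, in0) = AND(0, 0) = 0
t2 = XOR(in4, in2) = XOR(0, 0) = 0
t3 = OR(in5, t2) = OR(1, 0) = 1
t4 = OR(t3, t1) = OR(1, 0) = 1
t5 = NOT(t4) = NOT 1 = 0
t6 = OR(in3, in1) = OR(0, 0) = 0
t7 = OR(t6, t5) = OR(0, 0) = 0
t8 = NOT(t7) = NOT 0 = 1
t9 = OR(t2, t8) = OR(0, 1) = 1
So t8 = 1 and t9 = 1.

in0=0 in1=0 in2=0 in3=0 in4=0 in5=1 in6=0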